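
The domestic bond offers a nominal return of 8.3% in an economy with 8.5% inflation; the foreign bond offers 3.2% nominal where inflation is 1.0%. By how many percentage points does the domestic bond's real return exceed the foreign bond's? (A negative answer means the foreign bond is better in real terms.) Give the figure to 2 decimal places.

The domestic bond real return: 1.083/1.085 − 1 = -0.184%.
The foreign bond real return: 1.032/1.010 − 1 = 2.178%.
Difference: -0.184 − 2.178 = -2.362 pp.

-2.36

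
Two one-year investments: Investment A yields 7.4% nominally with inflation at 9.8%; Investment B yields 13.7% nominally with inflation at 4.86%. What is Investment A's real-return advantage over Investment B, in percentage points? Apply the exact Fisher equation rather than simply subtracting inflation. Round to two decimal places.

-10.62

Investment A real return: 1.074/1.098 − 1 = -2.186%.
Investment B real return: 1.137/1.0486 − 1 = 8.430%.
Difference: -2.186 − 8.430 = -10.616 pp.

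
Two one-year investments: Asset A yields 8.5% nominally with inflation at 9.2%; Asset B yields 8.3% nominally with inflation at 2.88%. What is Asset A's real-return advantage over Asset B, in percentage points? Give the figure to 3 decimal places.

-5.909

Asset A real return: 1.085/1.092 − 1 = -0.6410%.
Asset B real return: 1.083/1.0288 − 1 = 5.2683%.
Difference: -0.6410 − 5.2683 = -5.9093 pp.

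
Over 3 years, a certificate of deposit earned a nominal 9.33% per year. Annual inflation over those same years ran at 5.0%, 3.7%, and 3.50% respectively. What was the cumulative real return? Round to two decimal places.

Cumulative inflation factor: 1.050 × 1.037 × 1.0350 ≈ 1.12696.
Nominal growth factor: 1.30683. Real growth factor = 1.30683 / 1.12696 ≈ 1.15960.
Total real return ≈ 15.9604%.

15.96%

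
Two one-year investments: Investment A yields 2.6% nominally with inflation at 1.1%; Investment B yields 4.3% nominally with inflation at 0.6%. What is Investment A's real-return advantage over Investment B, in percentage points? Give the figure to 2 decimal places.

-2.19

Investment A real return: 1.026/1.011 − 1 = 1.484%.
Investment B real return: 1.043/1.006 − 1 = 3.678%.
Difference: 1.484 − 3.678 = -2.194 pp.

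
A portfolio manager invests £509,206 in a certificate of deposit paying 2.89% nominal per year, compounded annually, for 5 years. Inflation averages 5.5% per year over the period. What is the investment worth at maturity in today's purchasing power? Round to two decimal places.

Nominal value at maturity: £509,206 × (1 + 2.89%)^5 ≈ £587,163.90.
Price-level factor over 5 years: (1 + 5.5%)^5 ≈ 1.3069600064.
Dividing the nominal maturity value by the price-level factor gives the value in today's money.

£449,259.27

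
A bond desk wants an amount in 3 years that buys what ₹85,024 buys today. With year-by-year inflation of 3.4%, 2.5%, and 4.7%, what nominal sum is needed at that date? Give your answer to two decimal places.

Cumulative price-level factor: 1.034 × 1.025 × 1.047 = 1.10966295.
The nominal amount required is ₹85,024 scaled up by that factor.

₹94,347.98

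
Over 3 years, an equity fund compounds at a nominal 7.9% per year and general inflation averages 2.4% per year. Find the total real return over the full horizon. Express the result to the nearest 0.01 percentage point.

The annual real rate is (1+7.9%)/(1+2.4%) − 1 = 5.3711%.
Compounded over 3 years: (1 + 0.053711)^3 − 1 ≈ 0.16994.

16.99%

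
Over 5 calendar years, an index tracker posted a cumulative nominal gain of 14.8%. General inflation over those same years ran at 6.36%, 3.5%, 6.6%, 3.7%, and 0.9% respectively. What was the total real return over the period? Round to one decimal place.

-6.5%

Cumulative inflation factor: 1.0636 × 1.035 × 1.066 × 1.037 × 1.009 ≈ 1.22785.
Nominal growth factor: 1.14800. Real growth factor = 1.14800 / 1.22785 ≈ 0.93497.
Total real return ≈ -6.5033%.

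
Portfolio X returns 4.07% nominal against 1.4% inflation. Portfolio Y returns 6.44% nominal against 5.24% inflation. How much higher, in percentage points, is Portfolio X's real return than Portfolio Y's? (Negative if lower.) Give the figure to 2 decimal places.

Portfolio X real return: 1.0407/1.014 − 1 = 2.633%.
Portfolio Y real return: 1.0644/1.0524 − 1 = 1.140%.
Difference: 2.633 − 1.140 = 1.493 pp.

1.49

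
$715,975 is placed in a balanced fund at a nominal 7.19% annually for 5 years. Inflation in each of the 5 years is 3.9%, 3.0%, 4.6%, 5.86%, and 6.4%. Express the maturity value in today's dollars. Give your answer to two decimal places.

$803,546.92

Nominal value at maturity: $715,975 × (1 + 7.19%)^5 ≈ $1,013,139.42.
Price-level factor over 5 years: 1.039 × 1.030 × 1.046 × 1.0586 × 1.064 ≈ 1.2608341823.
Dividing the nominal maturity value by the price-level factor gives the value in today's money.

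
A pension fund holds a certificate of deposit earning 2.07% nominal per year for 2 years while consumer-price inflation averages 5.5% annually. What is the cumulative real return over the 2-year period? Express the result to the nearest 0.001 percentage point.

-6.397%

The annual real rate is (1+2.07%)/(1+5.5%) − 1 = -3.2512%.
Compounded over 2 years: (1 + -0.032512)^2 − 1 ≈ -0.06397.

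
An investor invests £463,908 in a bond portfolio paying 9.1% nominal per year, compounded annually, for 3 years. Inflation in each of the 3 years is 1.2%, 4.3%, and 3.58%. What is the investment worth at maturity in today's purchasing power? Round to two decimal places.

£551,017.49

Nominal value at maturity: £463,908 × (1 + 9.1%)^3 ≈ £602,429.34.
Price-level factor over 3 years: 1.012 × 1.043 × 1.0358 = 1.0933034728.
Dividing the nominal maturity value by the price-level factor gives the value in today's money.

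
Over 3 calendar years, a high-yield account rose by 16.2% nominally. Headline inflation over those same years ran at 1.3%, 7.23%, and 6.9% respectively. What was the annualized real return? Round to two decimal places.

Cumulative inflation factor: 1.013 × 1.0723 × 1.069 ≈ 1.16119.
Nominal growth factor: 1.16200. Real growth factor = 1.16200 / 1.16119 ≈ 1.00070.
Annualized: 1.00070^(1/3) − 1 ≈ 0.00023.

0.02%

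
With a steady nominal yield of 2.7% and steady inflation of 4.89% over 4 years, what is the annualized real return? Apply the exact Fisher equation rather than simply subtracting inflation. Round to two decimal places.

With constant rates the annual real return is the same each year: (1+2.7%)/(1+4.89%) − 1 = -0.02088.

-2.09%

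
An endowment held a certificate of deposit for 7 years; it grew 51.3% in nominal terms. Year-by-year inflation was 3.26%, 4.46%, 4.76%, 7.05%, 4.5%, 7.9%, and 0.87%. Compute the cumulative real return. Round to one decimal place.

10.0%

Cumulative inflation factor: 1.0326 × 1.0446 × 1.0476 × 1.0705 × 1.045 × 1.079 × 1.0087 ≈ 1.37583.
Nominal growth factor: 1.51300. Real growth factor = 1.51300 / 1.37583 ≈ 1.09970.
Total real return ≈ 9.9702%.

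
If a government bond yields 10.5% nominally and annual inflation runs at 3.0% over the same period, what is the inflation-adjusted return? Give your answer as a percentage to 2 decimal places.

Real return via the Fisher equation: (1 + 10.5%)/(1 + 3.0%) − 1 = 1.105/1.030 − 1 ≈ 0.07282.

7.28%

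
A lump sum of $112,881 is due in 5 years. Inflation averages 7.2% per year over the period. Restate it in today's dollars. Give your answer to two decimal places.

$79,734.62

Price-level factor over 5 years: (1 + 7.2%)^5 ≈ 1.4157087842.
Purchasing power today: $112,881 divided by that factor.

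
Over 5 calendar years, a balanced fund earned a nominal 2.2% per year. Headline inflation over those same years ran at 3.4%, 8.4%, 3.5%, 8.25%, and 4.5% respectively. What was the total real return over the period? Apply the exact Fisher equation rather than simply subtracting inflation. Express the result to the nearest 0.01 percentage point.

Cumulative inflation factor: 1.034 × 1.084 × 1.035 × 1.0825 × 1.045 ≈ 1.31230.
Nominal growth factor: 1.11495. Real growth factor = 1.11495 / 1.31230 ≈ 0.84961.
Total real return ≈ -15.0389%.

-15.04%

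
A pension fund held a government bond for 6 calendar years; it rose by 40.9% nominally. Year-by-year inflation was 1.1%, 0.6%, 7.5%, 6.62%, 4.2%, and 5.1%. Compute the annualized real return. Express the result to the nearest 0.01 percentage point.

1.66%

Cumulative inflation factor: 1.011 × 1.006 × 1.075 × 1.0662 × 1.042 × 1.051 ≈ 1.27663.
Nominal growth factor: 1.40900. Real growth factor = 1.40900 / 1.27663 ≈ 1.10368.
Annualized: 1.10368^(1/6) − 1 ≈ 0.01658.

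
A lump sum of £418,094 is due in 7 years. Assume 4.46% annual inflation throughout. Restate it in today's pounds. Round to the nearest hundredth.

£308,051.82

Price-level factor over 7 years: (1 + 4.46%)^7 ≈ 1.3572196866.
Purchasing power today: £418,094 divided by that factor.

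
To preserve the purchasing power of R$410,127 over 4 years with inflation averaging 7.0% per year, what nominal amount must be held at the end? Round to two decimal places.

Cumulative price-level factor: (1+7.0%)^4 = 1.31079601.
Multiplying R$410,127 by the price-level factor gives the future nominal sum.

R$537,592.84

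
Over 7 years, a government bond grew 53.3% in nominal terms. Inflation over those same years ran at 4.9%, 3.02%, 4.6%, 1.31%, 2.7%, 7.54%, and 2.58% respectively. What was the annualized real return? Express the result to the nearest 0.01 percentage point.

Cumulative inflation factor: 1.049 × 1.0302 × 1.046 × 1.0131 × 1.027 × 1.0754 × 1.0258 ≈ 1.29743.
Nominal growth factor: 1.53300. Real growth factor = 1.53300 / 1.29743 ≈ 1.18157.
Annualized: 1.18157^(1/7) − 1 ≈ 0.02412.

2.41%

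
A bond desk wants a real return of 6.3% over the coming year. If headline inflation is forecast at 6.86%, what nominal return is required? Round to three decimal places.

By the Fisher equation, 1 + r_nom = (1 + 6.3%)(1 + 6.86%) = 1.063 × 1.0686 = 1.1359218.
So r_nom = 13.59218%.

13.592%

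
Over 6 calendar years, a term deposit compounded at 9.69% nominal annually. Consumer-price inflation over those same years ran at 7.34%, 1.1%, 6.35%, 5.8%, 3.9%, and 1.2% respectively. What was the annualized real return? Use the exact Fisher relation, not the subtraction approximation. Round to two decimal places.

Cumulative inflation factor: 1.0734 × 1.011 × 1.0635 × 1.058 × 1.039 × 1.012 ≈ 1.28390.
Nominal growth factor: 1.74182. Real growth factor = 1.74182 / 1.28390 ≈ 1.35666.
Annualized: 1.35666^(1/6) − 1 ≈ 0.05215.

5.22%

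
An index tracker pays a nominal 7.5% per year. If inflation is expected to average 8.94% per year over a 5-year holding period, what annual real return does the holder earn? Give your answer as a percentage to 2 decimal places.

-1.32%

With constant rates the annual real return is the same each year: (1+7.5%)/(1+8.94%) − 1 = -0.01322.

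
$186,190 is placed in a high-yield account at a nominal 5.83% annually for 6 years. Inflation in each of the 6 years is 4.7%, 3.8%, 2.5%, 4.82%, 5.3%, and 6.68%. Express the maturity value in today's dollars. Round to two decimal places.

$199,427.80

Nominal value at maturity: $186,190 × (1 + 5.83%)^6 ≈ $261,582.77.
Price-level factor over 6 years: 1.047 × 1.038 × 1.025 × 1.0482 × 1.053 × 1.0668 ≈ 1.3116665222.
Dividing the nominal maturity value by the price-level factor gives the value in today's money.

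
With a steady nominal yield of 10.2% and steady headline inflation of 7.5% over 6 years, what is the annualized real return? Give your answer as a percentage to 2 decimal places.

With constant rates the annual real return is the same each year: (1+10.2%)/(1+7.5%) − 1 = 0.02512.

2.51%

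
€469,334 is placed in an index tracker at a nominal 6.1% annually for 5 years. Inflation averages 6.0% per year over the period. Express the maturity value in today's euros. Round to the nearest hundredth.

Nominal value at maturity: €469,334 × (1 + 6.1%)^5 ≈ €631,042.98.
Price-level factor over 5 years: (1 + 6.0%)^5 = 1.3382255776.
The maturity value deflated by that factor is the answer in today's purchasing power.

€471,552.02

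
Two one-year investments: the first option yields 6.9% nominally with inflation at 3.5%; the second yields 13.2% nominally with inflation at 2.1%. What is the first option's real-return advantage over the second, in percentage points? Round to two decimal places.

The first option real return: 1.069/1.035 − 1 = 3.285%.
The second real return: 1.132/1.021 − 1 = 10.872%.
Difference: 3.285 − 10.872 = -7.587 pp.

-7.59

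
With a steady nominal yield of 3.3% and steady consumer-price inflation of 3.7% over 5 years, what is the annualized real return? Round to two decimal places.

With constant rates the annual real return is the same each year: (1+3.3%)/(1+3.7%) − 1 = -0.00386.

-0.39%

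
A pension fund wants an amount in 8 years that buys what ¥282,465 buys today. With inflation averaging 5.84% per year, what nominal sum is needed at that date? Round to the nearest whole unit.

¥444,798

Cumulative price-level factor: (1+5.84%)^8 ≈ 1.5747029803.
The nominal amount required is ¥282,465 scaled up by that factor.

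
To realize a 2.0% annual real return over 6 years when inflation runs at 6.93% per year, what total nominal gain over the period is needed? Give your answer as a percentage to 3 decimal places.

Required annual nominal rate: (1+2.0%)(1+6.93%) − 1 = 9.0686%.
Cumulative over 6 years: (1 + 0.090686)^6 − 1 ≈ 0.68344.

68.344%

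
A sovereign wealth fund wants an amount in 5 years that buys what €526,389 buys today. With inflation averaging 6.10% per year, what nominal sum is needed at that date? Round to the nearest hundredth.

€707,756.27

Cumulative price-level factor: (1+6.10%)^5 ≈ 1.3445498838.
Multiplying €526,389 by the price-level factor gives the future nominal sum.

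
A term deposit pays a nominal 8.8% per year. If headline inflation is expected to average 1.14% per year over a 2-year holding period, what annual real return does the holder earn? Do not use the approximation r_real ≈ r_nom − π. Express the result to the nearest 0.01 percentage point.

With constant rates the annual real return is the same each year: (1+8.8%)/(1+1.14%) − 1 = 0.07574.

7.57%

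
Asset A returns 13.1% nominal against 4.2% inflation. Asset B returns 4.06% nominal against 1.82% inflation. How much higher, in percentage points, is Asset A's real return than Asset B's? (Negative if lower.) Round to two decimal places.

Asset A real return: 1.131/1.042 − 1 = 8.541%.
Asset B real return: 1.0406/1.0182 − 1 = 2.200%.
Difference: 8.541 − 2.200 = 6.341 pp.

6.34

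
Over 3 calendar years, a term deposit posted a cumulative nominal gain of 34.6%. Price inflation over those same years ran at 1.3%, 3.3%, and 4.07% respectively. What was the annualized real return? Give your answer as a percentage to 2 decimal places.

Cumulative inflation factor: 1.013 × 1.033 × 1.0407 ≈ 1.08902.
Nominal growth factor: 1.34600. Real growth factor = 1.34600 / 1.08902 ≈ 1.23598.
Annualized: 1.23598^(1/3) − 1 ≈ 0.07317.

7.32%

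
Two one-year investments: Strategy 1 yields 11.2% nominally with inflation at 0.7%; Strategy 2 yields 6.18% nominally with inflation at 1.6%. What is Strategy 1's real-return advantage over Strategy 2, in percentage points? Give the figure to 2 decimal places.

Strategy 1 real return: 1.112/1.007 − 1 = 10.427%.
Strategy 2 real return: 1.0618/1.016 − 1 = 4.508%.
Difference: 10.427 − 4.508 = 5.919 pp.

5.92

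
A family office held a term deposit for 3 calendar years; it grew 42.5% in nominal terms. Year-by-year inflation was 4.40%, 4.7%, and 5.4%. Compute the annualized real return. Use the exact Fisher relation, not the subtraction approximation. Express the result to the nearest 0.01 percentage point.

Cumulative inflation factor: 1.0440 × 1.047 × 1.054 ≈ 1.15209.
Nominal growth factor: 1.42500. Real growth factor = 1.42500 / 1.15209 ≈ 1.23688.
Annualized: 1.23688^(1/3) − 1 ≈ 0.07343.

7.34%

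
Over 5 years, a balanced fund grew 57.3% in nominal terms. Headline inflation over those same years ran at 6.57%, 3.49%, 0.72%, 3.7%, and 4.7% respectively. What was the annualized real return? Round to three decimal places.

Cumulative inflation factor: 1.0657 × 1.0349 × 1.0072 × 1.037 × 1.047 ≈ 1.20608.
Nominal growth factor: 1.57300. Real growth factor = 1.57300 / 1.20608 ≈ 1.30423.
Annualized: 1.30423^(1/5) − 1 ≈ 0.05456.

5.456%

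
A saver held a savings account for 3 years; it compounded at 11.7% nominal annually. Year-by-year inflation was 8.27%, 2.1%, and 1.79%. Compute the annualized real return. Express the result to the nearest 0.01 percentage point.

7.39%

Cumulative inflation factor: 1.0827 × 1.021 × 1.0179 ≈ 1.12522.
Nominal growth factor: 1.39367. Real growth factor = 1.39367 / 1.12522 ≈ 1.23857.
Annualized: 1.23857^(1/3) − 1 ≈ 0.07392.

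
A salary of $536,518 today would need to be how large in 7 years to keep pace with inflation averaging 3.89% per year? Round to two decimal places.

Cumulative price-level factor: (1+3.89%)^7 ≈ 1.3062196835.
Multiplying $536,518 by the price-level factor gives the future nominal sum.

$700,810.37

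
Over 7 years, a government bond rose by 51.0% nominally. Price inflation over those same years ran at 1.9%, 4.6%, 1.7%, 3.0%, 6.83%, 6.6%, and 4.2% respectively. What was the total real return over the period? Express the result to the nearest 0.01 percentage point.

13.97%

Cumulative inflation factor: 1.019 × 1.046 × 1.017 × 1.030 × 1.0683 × 1.066 × 1.042 ≈ 1.32490.
Nominal growth factor: 1.51000. Real growth factor = 1.51000 / 1.32490 ≈ 1.13971.
Total real return ≈ 13.9711%.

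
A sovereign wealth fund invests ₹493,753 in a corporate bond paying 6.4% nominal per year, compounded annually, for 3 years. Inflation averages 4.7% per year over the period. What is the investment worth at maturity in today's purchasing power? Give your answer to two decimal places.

Nominal value at maturity: ₹493,753 × (1 + 6.4%)^3 ≈ ₹594,750.25.
Price-level factor over 3 years: (1 + 4.7%)^3 = 1.147730823.
Dividing the nominal maturity value by the price-level factor gives the value in today's money.

₹518,196.63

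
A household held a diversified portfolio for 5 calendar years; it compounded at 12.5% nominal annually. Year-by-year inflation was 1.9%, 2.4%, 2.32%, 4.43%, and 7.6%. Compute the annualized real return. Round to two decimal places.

8.48%

Cumulative inflation factor: 1.019 × 1.024 × 1.0232 × 1.0443 × 1.076 ≈ 1.19970.
Nominal growth factor: 1.80203. Real growth factor = 1.80203 / 1.19970 ≈ 1.50207.
Annualized: 1.50207^(1/5) − 1 ≈ 0.08477.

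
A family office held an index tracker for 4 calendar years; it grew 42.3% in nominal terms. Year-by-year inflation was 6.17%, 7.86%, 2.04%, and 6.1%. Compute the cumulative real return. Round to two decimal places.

Cumulative inflation factor: 1.0617 × 1.0786 × 1.0204 × 1.061 ≈ 1.23979.
Nominal growth factor: 1.42300. Real growth factor = 1.42300 / 1.23979 ≈ 1.14778.
Total real return ≈ 14.7775%.

14.78%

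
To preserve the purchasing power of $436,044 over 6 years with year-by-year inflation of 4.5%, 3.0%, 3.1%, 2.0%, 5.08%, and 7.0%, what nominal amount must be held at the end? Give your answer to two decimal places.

Cumulative price-level factor: 1.045 × 1.030 × 1.031 × 1.020 × 1.0508 × 1.070 ≈ 1.2726711346.
The nominal amount required is $436,044 scaled up by that factor.

$554,940.61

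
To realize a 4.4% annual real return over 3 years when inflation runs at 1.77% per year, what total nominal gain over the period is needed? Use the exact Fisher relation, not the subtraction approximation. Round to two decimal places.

Required annual nominal rate: (1+4.4%)(1+1.77%) − 1 = 6.24788%.
Cumulative over 3 years: (1 + 0.0624788)^3 − 1 ≈ 0.19939.

19.94%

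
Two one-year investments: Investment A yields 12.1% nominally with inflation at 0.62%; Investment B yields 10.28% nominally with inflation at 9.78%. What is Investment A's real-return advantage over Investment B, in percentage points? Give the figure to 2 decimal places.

10.95

Investment A real return: 1.121/1.0062 − 1 = 11.409%.
Investment B real return: 1.1028/1.0978 − 1 = 0.455%.
Difference: 11.409 − 0.455 = 10.954 pp.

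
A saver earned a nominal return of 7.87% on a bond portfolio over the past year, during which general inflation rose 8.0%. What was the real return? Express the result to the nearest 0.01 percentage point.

-0.12%

Real return via the Fisher equation: (1 + 7.87%)/(1 + 8.0%) − 1 = 1.0787/1.080 − 1 ≈ -0.00120.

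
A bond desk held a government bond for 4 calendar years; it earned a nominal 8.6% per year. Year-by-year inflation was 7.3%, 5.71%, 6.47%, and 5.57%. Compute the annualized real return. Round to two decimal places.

Cumulative inflation factor: 1.073 × 1.0571 × 1.0647 × 1.0557 ≈ 1.27492.
Nominal growth factor: 1.39097. Real growth factor = 1.39097 / 1.27492 ≈ 1.09103.
Annualized: 1.09103^(1/4) − 1 ≈ 0.02202.

2.20%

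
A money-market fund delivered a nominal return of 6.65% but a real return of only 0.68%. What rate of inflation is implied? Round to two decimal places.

From (1+r_nom) = (1+r_real)(1+π), we get 1+π = (1 + 6.65%)/(1 + 0.68%) = 1.0665/1.0068 ≈ 1.05930.
So π ≈ 5.9297%.

5.93%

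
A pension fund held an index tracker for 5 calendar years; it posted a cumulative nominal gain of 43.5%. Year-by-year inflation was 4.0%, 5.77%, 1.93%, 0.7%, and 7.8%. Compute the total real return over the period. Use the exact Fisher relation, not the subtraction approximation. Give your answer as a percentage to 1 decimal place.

Cumulative inflation factor: 1.040 × 1.0577 × 1.0193 × 1.007 × 1.078 ≈ 1.21716.
Nominal growth factor: 1.43500. Real growth factor = 1.43500 / 1.21716 ≈ 1.17898.
Total real return ≈ 17.8978%.

17.9%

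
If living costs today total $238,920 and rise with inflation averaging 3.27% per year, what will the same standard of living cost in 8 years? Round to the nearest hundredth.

Cumulative price-level factor: (1+3.27%)^8 ≈ 1.2935803688.
The nominal amount required is $238,920 scaled up by that factor.

$309,062.22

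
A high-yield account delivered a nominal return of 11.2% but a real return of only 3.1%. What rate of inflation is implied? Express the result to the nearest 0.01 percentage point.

From (1+r_nom) = (1+r_real)(1+π), we get 1+π = (1 + 11.2%)/(1 + 3.1%) = 1.112/1.031 ≈ 1.07856.
So π ≈ 7.8565%.

7.86%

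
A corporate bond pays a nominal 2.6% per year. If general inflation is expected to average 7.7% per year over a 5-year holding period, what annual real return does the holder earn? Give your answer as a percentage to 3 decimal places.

-4.735%

With constant rates the annual real return is the same each year: (1+2.6%)/(1+7.7%) − 1 = -0.04735.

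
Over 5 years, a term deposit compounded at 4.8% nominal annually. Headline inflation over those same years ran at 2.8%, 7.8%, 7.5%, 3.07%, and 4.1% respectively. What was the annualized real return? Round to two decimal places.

-0.22%

Cumulative inflation factor: 1.028 × 1.078 × 1.075 × 1.0307 × 1.041 ≈ 1.27821.
Nominal growth factor: 1.26417. Real growth factor = 1.26417 / 1.27821 ≈ 0.98902.
Annualized: 0.98902^(1/5) − 1 ≈ -0.00221.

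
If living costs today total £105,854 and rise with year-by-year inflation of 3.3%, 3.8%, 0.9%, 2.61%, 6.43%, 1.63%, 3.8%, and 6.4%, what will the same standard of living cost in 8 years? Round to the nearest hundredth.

£140,381.79

Cumulative price-level factor: 1.033 × 1.038 × 1.009 × 1.0261 × 1.0643 × 1.0163 × 1.038 × 1.064 ≈ 1.3261831270.
Multiplying £105,854 by the price-level factor gives the future nominal sum.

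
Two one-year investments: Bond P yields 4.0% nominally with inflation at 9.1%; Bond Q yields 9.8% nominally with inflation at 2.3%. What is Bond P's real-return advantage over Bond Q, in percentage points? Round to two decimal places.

Bond P real return: 1.040/1.091 − 1 = -4.675%.
Bond Q real return: 1.098/1.023 − 1 = 7.331%.
Difference: -4.675 − 7.331 = -12.006 pp.

-12.01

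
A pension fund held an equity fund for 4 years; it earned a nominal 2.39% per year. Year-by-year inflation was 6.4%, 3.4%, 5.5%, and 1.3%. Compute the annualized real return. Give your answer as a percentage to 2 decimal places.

Cumulative inflation factor: 1.064 × 1.034 × 1.055 × 1.013 ≈ 1.17577.
Nominal growth factor: 1.09908. Real growth factor = 1.09908 / 1.17577 ≈ 0.93477.
Annualized: 0.93477^(1/4) − 1 ≈ -0.01672.

-1.67%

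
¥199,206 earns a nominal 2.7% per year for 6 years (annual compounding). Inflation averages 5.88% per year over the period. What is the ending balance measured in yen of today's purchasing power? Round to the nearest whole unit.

¥165,898

Nominal value at maturity: ¥199,206 × (1 + 2.7%)^6 ≈ ¥233,736.
Price-level factor over 6 years: (1 + 5.88%)^6 ≈ 1.4089111165.
The maturity value deflated by that factor is the answer in today's purchasing power.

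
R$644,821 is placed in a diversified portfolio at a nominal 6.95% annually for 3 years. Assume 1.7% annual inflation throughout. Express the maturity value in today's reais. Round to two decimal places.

R$749,926.47

Nominal value at maturity: R$644,821 × (1 + 6.95%)^3 ≈ R$788,826.59.
Price-level factor over 3 years: (1 + 1.7%)^3 = 1.051871913.
The maturity value deflated by that factor is the answer in today's purchasing power.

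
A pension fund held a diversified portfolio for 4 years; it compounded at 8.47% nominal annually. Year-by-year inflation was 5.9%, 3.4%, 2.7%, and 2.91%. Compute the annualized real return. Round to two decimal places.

4.58%

Cumulative inflation factor: 1.059 × 1.034 × 1.027 × 1.0291 ≈ 1.15730.
Nominal growth factor: 1.38433. Real growth factor = 1.38433 / 1.15730 ≈ 1.19617.
Annualized: 1.19617^(1/4) − 1 ≈ 0.04580.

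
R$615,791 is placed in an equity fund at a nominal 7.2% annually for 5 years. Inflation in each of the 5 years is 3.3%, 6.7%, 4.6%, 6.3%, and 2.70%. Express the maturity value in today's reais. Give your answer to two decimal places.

Nominal value at maturity: R$615,791 × (1 + 7.2%)^5 ≈ R$871,780.73.
Price-level factor over 5 years: 1.033 × 1.067 × 1.046 × 1.063 × 1.0270 ≈ 1.2586359541.
The maturity value deflated by that factor is the answer in today's purchasing power.

R$692,639.30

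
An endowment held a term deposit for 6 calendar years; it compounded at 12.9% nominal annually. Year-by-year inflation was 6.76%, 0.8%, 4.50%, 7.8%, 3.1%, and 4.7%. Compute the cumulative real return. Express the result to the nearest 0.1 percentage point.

Cumulative inflation factor: 1.0676 × 1.008 × 1.0450 × 1.078 × 1.031 × 1.047 ≈ 1.30861.
Nominal growth factor: 2.07092. Real growth factor = 2.07092 / 1.30861 ≈ 1.58254.
Total real return ≈ 58.2538%.

58.3%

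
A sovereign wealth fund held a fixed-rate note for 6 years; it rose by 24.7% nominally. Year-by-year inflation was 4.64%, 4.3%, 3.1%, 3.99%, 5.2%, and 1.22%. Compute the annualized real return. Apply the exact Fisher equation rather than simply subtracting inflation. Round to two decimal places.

0.01%

Cumulative inflation factor: 1.0464 × 1.043 × 1.031 × 1.0399 × 1.052 × 1.0122 ≈ 1.24599.
Nominal growth factor: 1.24700. Real growth factor = 1.24700 / 1.24599 ≈ 1.00081.
Annualized: 1.00081^(1/6) − 1 ≈ 0.00014.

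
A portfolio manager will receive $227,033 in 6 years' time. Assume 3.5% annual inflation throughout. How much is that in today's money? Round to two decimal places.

$184,691.49

Price-level factor over 6 years: (1 + 3.5%)^6 ≈ 1.2292553263.
Purchasing power today: $227,033 divided by that factor.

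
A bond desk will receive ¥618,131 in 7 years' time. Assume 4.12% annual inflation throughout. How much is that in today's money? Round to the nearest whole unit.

¥465,952

Price-level factor over 7 years: (1 + 4.12%)^7 ≈ 1.3265973214.
Purchasing power today: ¥618,131 divided by that factor.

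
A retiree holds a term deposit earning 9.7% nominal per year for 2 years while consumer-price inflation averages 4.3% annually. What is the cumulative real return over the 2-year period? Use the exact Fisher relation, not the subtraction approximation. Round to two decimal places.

The annual real rate is (1+9.7%)/(1+4.3%) − 1 = 5.1774%.
Compounded over 2 years: (1 + 0.051774)^2 − 1 ≈ 0.10623.

10.62%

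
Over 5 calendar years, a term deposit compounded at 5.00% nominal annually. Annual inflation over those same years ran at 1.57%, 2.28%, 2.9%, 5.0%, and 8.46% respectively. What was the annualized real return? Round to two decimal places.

Cumulative inflation factor: 1.0157 × 1.0228 × 1.029 × 1.050 × 1.0846 ≈ 1.21739.
Nominal growth factor: 1.27628. Real growth factor = 1.27628 / 1.21739 ≈ 1.04837.
Annualized: 1.04837^(1/5) − 1 ≈ 0.00949.

0.95%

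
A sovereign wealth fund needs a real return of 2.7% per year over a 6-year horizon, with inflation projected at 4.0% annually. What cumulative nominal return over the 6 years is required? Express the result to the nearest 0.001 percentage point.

48.465%

Required annual nominal rate: (1+2.7%)(1+4.0%) − 1 = 6.808%.
Cumulative over 6 years: (1 + 0.06808)^6 − 1 ≈ 0.48465.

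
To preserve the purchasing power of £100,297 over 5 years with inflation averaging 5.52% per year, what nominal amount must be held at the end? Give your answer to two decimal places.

£131,208.47

Cumulative price-level factor: (1+5.52%)^5 ≈ 1.3081993008.
Multiplying £100,297 by the price-level factor gives the future nominal sum.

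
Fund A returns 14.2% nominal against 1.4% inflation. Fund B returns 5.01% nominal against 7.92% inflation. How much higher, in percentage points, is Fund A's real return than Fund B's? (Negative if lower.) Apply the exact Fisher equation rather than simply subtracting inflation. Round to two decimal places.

15.32

Fund A real return: 1.142/1.014 − 1 = 12.623%.
Fund B real return: 1.0501/1.0792 − 1 = -2.696%.
Difference: 12.623 − (-2.696) = 15.319 pp.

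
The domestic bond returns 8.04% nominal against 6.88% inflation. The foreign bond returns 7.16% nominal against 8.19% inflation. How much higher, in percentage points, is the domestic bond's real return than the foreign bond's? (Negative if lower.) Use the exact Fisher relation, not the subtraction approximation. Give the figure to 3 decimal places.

The domestic bond real return: 1.0804/1.0688 − 1 = 1.0853%.
The foreign bond real return: 1.0716/1.0819 − 1 = -0.9520%.
Difference: 1.0853 − (-0.9520) = 2.0373 pp.

2.037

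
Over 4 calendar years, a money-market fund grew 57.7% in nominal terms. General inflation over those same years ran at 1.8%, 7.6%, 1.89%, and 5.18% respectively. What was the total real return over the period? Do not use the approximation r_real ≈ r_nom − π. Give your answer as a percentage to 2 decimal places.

Cumulative inflation factor: 1.018 × 1.076 × 1.0189 × 1.0518 ≈ 1.17388.
Nominal growth factor: 1.57700. Real growth factor = 1.57700 / 1.17388 ≈ 1.34340.
Total real return ≈ 34.3405%.

34.34%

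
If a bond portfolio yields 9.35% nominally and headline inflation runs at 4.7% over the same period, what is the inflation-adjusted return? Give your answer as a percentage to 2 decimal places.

Real return via the Fisher equation: (1 + 9.35%)/(1 + 4.7%) − 1 = 1.0935/1.047 − 1 ≈ 0.04441.

4.44%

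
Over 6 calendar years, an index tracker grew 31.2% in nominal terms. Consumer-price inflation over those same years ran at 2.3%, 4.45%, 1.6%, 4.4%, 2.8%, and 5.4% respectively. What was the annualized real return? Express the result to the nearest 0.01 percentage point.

Cumulative inflation factor: 1.023 × 1.0445 × 1.016 × 1.044 × 1.028 × 1.054 ≈ 1.22804.
Nominal growth factor: 1.31200. Real growth factor = 1.31200 / 1.22804 ≈ 1.06837.
Annualized: 1.06837^(1/6) − 1 ≈ 0.01108.

1.11%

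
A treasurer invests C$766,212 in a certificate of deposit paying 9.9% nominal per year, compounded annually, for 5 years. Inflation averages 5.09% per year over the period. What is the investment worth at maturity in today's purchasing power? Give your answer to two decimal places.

C$958,363.91

Nominal value at maturity: C$766,212 × (1 + 9.9%)^5 ≈ C$1,228,393.22.
Price-level factor over 5 years: (1 + 5.09%)^5 ≈ 1.2817607254.
Dividing the nominal maturity value by the price-level factor gives the value in today's money.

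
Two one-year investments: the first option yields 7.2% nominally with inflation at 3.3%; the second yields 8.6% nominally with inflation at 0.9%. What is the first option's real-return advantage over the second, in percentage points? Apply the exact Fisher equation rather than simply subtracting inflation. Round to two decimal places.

-3.86

The first option real return: 1.072/1.033 − 1 = 3.775%.
The second real return: 1.086/1.009 − 1 = 7.631%.
Difference: 3.775 − 7.631 = -3.856 pp.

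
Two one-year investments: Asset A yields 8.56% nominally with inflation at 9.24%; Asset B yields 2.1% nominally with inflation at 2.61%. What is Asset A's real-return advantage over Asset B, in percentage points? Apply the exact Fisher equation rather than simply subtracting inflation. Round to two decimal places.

Asset A real return: 1.0856/1.0924 − 1 = -0.622%.
Asset B real return: 1.021/1.0261 − 1 = -0.497%.
Difference: -0.622 − (-0.497) = -0.125 pp.

-0.13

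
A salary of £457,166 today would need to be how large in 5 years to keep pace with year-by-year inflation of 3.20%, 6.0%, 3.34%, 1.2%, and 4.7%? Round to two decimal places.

Cumulative price-level factor: 1.0320 × 1.060 × 1.0334 × 1.012 × 1.047 ≈ 1.1977914645.
Multiplying £457,166 by the price-level factor gives the future nominal sum.

£547,589.53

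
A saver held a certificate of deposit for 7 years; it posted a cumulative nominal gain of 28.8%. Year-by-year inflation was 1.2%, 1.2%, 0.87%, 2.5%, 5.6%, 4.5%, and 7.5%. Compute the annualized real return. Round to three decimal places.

0.359%

Cumulative inflation factor: 1.012 × 1.012 × 1.0087 × 1.025 × 1.056 × 1.045 × 1.075 ≈ 1.25613.
Nominal growth factor: 1.28800. Real growth factor = 1.28800 / 1.25613 ≈ 1.02537.
Annualized: 1.02537^(1/7) − 1 ≈ 0.00359.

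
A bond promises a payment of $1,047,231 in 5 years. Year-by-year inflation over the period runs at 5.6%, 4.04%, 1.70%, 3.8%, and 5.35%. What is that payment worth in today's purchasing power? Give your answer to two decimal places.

$857,087.93

Price-level factor over 5 years: 1.056 × 1.0404 × 1.0170 × 1.038 × 1.0535 ≈ 1.2218477913.
Purchasing power today: $1,047,231 divided by that factor.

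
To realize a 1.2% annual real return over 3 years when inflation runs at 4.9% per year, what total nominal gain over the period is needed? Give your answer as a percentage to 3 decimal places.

Required annual nominal rate: (1+1.2%)(1+4.9%) − 1 = 6.1588%.
Cumulative over 3 years: (1 + 0.061588)^3 − 1 ≈ 0.19638.

19.638%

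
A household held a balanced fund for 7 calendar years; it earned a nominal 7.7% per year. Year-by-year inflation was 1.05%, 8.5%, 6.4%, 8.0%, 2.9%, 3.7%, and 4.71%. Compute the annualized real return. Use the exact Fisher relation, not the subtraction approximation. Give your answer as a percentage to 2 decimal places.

Cumulative inflation factor: 1.0105 × 1.085 × 1.064 × 1.080 × 1.029 × 1.037 × 1.0471 ≈ 1.40771.
Nominal growth factor: 1.68078. Real growth factor = 1.68078 / 1.40771 ≈ 1.19398.
Annualized: 1.19398^(1/7) − 1 ≈ 0.02565.

2.57%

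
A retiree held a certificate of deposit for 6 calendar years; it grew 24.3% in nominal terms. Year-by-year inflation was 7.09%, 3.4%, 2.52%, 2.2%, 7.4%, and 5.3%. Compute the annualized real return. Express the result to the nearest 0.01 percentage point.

Cumulative inflation factor: 1.0709 × 1.034 × 1.0252 × 1.022 × 1.074 × 1.053 ≈ 1.31208.
Nominal growth factor: 1.24300. Real growth factor = 1.24300 / 1.31208 ≈ 0.94735.
Annualized: 0.94735^(1/6) − 1 ≈ -0.00897.

-0.90%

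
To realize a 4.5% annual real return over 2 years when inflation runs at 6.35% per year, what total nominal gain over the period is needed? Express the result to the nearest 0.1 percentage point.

Required annual nominal rate: (1+4.5%)(1+6.35%) − 1 = 11.13575%.
Cumulative over 2 years: (1 + 0.1113575)^2 − 1 ≈ 0.23512.

23.5%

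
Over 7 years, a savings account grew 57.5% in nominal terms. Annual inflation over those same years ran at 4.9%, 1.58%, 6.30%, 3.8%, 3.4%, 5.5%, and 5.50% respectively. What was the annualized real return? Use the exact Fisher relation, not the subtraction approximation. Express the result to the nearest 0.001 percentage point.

Cumulative inflation factor: 1.049 × 1.0158 × 1.0630 × 1.038 × 1.034 × 1.055 × 1.0550 ≈ 1.35313.
Nominal growth factor: 1.57500. Real growth factor = 1.57500 / 1.35313 ≈ 1.16397.
Annualized: 1.16397^(1/7) − 1 ≈ 0.02193.

2.193%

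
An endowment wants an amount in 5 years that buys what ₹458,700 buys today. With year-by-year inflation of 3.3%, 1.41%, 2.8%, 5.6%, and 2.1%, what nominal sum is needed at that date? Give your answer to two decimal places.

Cumulative price-level factor: 1.033 × 1.0141 × 1.028 × 1.056 × 1.021 ≈ 1.1610846383.
Multiplying ₹458,700 by the price-level factor gives the future nominal sum.

₹532,589.52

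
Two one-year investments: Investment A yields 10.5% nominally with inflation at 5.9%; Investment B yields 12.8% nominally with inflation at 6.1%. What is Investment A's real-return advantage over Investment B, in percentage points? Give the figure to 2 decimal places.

Investment A real return: 1.105/1.059 − 1 = 4.344%.
Investment B real return: 1.128/1.061 − 1 = 6.315%.
Difference: 4.344 − 6.315 = -1.971 pp.

-1.97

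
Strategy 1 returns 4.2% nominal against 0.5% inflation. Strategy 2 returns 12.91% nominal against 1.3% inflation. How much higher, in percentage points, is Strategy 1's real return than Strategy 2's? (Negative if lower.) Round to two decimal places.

Strategy 1 real return: 1.042/1.005 − 1 = 3.682%.
Strategy 2 real return: 1.1291/1.013 − 1 = 11.461%.
Difference: 3.682 − 11.461 = -7.779 pp.

-7.78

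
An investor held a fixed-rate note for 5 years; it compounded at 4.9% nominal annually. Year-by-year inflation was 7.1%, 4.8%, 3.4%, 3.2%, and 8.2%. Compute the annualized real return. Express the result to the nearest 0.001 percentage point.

-0.400%

Cumulative inflation factor: 1.071 × 1.048 × 1.034 × 1.032 × 1.082 ≈ 1.29592.
Nominal growth factor: 1.27022. Real growth factor = 1.27022 / 1.29592 ≈ 0.98017.
Annualized: 0.98017^(1/5) − 1 ≈ -0.00400.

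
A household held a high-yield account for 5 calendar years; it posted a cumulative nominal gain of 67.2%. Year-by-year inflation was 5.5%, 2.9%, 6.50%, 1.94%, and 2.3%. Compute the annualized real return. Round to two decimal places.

6.76%

Cumulative inflation factor: 1.055 × 1.029 × 1.0650 × 1.0194 × 1.023 ≈ 1.20570.
Nominal growth factor: 1.67200. Real growth factor = 1.67200 / 1.20570 ≈ 1.38675.
Annualized: 1.38675^(1/5) − 1 ≈ 0.06758.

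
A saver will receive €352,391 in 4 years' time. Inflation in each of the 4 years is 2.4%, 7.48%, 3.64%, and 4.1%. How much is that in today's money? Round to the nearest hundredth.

€296,769.36

Price-level factor over 4 years: 1.024 × 1.0748 × 1.0364 × 1.041 ≈ 1.1874237968.
Purchasing power today: €352,391 divided by that factor.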